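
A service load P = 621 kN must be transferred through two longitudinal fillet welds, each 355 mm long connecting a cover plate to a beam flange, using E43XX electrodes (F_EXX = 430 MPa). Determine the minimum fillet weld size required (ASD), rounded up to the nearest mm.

Total weld length L = 710 mm.
Required throat t_e = P × Ω / (0.6 F_EXX × L) = 621 × 2.0 / (0.6 × 430 × 710 × 10⁻³) = 6.78 mm.
Required leg w = t_e / 0.707 = 9.59 mm → use 10 mm.

w = 10 mm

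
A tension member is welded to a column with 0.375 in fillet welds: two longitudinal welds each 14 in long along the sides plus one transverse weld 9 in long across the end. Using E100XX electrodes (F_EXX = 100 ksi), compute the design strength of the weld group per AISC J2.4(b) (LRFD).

t_e = 0.707 × 0.375 = 0.2651 in.
R_nwl = 0.6 × 100 × 0.2651 × 28 = 445.4 kip (longitudinal, 2 welds).
R_nwt = 0.6 × 100 × 0.2651 × 9 = 143.2 kip (transverse, base value).
(i) R_nwl + R_nwt = 588.6 kip; (ii) 0.85 R_nwl + 1.5 R_nwt = 593.3 kip.
R_n = max = 593.3 kip [governs: (ii)]; φR_n = 445 kip.

φR_n ≈ 445 kip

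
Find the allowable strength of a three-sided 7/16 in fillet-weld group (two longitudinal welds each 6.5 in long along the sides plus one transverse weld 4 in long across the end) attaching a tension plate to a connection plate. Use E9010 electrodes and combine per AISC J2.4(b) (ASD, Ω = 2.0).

R_n/Ω ≈ 142 kips

E90XX → F_EXX = 90 ksi.
t_e = 0.707 × 0.4375 = 0.3093 in.
R_nwl = 0.6 × 90 × 0.3093 × 13 = 217.1 kips (longitudinal, 2 welds).
R_nwt = 0.6 × 90 × 0.3093 × 4 = 66.81 kips (transverse, base value).
(i) R_nwl + R_nwt = 283.9 kips; (ii) 0.85 R_nwl + 1.5 R_nwt = 284.8 kips.
R_n = max = 284.8 kips [governs: (ii)]; R_n/Ω = 142.4 kips.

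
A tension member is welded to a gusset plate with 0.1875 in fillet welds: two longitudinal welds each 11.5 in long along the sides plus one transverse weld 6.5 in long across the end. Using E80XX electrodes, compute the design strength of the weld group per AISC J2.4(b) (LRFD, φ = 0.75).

φR_n ≈ 141 kips

E80XX → F_EXX = 80 ksi.
t_e = 0.707 × 0.1875 = 0.1326 in.
R_nwl = 0.6 × 80 × 0.1326 × 23 = 146.3 kips (longitudinal, 2 welds).
R_nwt = 0.6 × 80 × 0.1326 × 6.5 = 41.36 kips (transverse, base value).
(i) R_nwl + R_nwt = 187.7 kips; (ii) 0.85 R_nwl + 1.5 R_nwt = 186.4 kips.
R_n = max = 187.7 kips [governs: (i)]; φR_n = 140.8 kips.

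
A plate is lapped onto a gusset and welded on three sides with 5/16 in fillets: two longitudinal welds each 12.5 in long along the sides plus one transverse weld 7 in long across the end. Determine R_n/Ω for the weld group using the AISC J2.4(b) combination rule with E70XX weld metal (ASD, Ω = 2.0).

E70XX → F_EXX = 70 ksi.
t_e = 0.707 × 0.3125 = 0.2209 in.
R_nwl = 0.6 × 70 × 0.2209 × 25 = 232 kip (longitudinal, 2 welds).
R_nwt = 0.6 × 70 × 0.2209 × 7 = 64.96 kip (transverse, base value).
(i) R_nwl + R_nwt = 296.9 kip; (ii) 0.85 R_nwl + 1.5 R_nwt = 294.6 kip.
R_n = max = 296.9 kip [governs: (i)]; R_n/Ω = 148.5 kip.

R_n/Ω ≈ 148 kip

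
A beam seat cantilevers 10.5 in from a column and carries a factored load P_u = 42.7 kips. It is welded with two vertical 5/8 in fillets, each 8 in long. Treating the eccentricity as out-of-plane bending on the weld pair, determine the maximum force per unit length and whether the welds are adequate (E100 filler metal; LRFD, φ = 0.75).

E100XX → F_EXX = 100 ksi.
L_w = 2 × 8 = 16 in; section modulus (unit throat) S = 2 × L²/6 = 21.33 in².
Direct shear f_v = P/L_w = 42.7/16 = 2.669 kip/in.
Moment M = P × e = 42.7 × 10.5 = 448.35 kip·in; bending f_b = M/S = 21.02 kip/in.
f_max = √(f_v² + f_b²) = √(2.669² + 21.02²) = 21.19 kip/in.
φr_n = 0.75 × 0.6 × 100 × (0.707 × 0.625) = 19.88 kip/in → NOT adequate.

f_max ≈ 21.2 kip/in; NOT adequate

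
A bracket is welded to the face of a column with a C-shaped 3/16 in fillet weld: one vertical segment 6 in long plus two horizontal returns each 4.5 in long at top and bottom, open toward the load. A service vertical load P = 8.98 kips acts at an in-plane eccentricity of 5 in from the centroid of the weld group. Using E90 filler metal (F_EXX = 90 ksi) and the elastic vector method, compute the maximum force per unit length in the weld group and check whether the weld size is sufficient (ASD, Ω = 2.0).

f_max ≈ 1.95 kip/in; adequate

Total weld length L_w = 15 in. Treat welds as unit-width lines.
Centroid: x̄ = 2×4.5×2.25 / 15 = 1.35 in from the vertical weld.
Polar moment about centroid: J = I_x + I_y = [6³/12 + 2×4.5×3²] + [6×1.35² + 2(4.5³/12 + 4.5×0.9²)] = 132.4 in³.
Direct shear f_v = P/L_w = 8.98 / 15 = 0.5987 kip/in (vertical).
Torsion M = P·e = 8.98 × 5 = 44.9 kip·in.
Critical point at (x, y) = (3.15, 3) from centroid. f_tx = M·y/J = 1.017 kip/in; f_ty = M·x/J = 1.068 kip/in.
Resultant f_max = √[f_tx² + (f_v + f_ty)²] = √[1.017² + (0.5987 + 1.068)²] = 1.953 kip/in.
Capacity per unit length: r_n/Ω = (1/2.0) × 0.6 × 90 × (0.707 × 0.1875) = 3.579 kip/in.
1.953 ≤ 3.579 → adequate.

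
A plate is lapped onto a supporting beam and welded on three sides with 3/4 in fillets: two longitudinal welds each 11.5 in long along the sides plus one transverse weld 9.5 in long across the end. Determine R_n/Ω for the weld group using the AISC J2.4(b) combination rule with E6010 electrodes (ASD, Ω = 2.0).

R_n/Ω ≈ 323 kip

E60XX → F_EXX = 60 ksi.
t_e = 0.707 × 0.75 = 0.5302 in.
R_nwl = 0.6 × 60 × 0.5302 × 23 = 439 kip (longitudinal, 2 welds).
R_nwt = 0.6 × 60 × 0.5302 × 9.5 = 181.3 kip (transverse, base value).
(i) R_nwl + R_nwt = 620.4 kip; (ii) 0.85 R_nwl + 1.5 R_nwt = 645.2 kip.
R_n = max = 645.2 kip [governs: (ii)]; R_n/Ω = 322.6 kip.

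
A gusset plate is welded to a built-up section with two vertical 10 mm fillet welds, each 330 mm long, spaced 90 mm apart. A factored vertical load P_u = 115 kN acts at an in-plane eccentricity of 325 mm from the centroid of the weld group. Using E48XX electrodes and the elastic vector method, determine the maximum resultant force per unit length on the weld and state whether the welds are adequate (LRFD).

E48XX → F_EXX = 480 MPa.
Total weld length L_w = 660 mm. Treat welds as unit-width lines.
Polar moment about centroid: J = 2[d³/12 + d(b/2)²] = 2[330³/12 + 330×45²] = 7326000 mm³.
Direct shear f_v = P/L_w = 115×10³ / 660 = 174.2 N/mm (vertical).
Torsion M = P·e = 115×10³ × 325 = 37375000 N·mm.
Critical point at (x, y) = (45, 165) from centroid. f_tx = M·y/J = 841.8 N/mm; f_ty = M·x/J = 229.6 N/mm.
Resultant f_max = √[f_tx² + (f_v + f_ty)²] = √[841.8² + (174.2 + 229.6)²] = 933.6 N/mm.
Capacity per unit length: φr_n = 0.75 × 0.6 × 480 × (0.707 × 10) = 1527 N/mm.
933.6 ≤ 1527 → adequate.

f_max ≈ 934 N/mm; adequate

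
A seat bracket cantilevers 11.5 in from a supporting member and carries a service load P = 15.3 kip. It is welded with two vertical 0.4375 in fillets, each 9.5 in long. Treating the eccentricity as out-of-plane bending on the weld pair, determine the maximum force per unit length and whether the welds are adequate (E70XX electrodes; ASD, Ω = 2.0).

E70XX → F_EXX = 70 ksi.
L_w = 2 × 9.5 = 19 in; section modulus (unit throat) S = 2 × L²/6 = 30.08 in².
Direct shear f_v = P/L_w = 15.3/19 = 0.8053 kip/in.
Moment M = P × e = 15.3 × 11.5 = 175.95 kip·in; bending f_b = M/S = 5.849 kip/in.
f_max = √(f_v² + f_b²) = √(0.8053² + 5.849²) = 5.904 kip/in.
r_n/Ω = (1/2.0) × 0.6 × 70 × (0.707 × 0.4375) = 6.496 kip/in → adequate.

f_max ≈ 5.9 kip/in; adequate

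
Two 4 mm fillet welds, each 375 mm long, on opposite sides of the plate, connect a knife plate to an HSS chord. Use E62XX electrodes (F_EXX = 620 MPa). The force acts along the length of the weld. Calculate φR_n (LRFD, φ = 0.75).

Effective throat t_e = 0.707 × 4 = 2.828 mm.
Total length L = 750 mm; A_we = 2.828 × 750 = 2121 mm².
F_nw = 0.6 F_EXX = 0.6 × 620 = 372 MPa.
φR_n = 0.75 × 372 × 2121 × 10⁻³ = 591.8 kN.

φR_n ≈ 592 kN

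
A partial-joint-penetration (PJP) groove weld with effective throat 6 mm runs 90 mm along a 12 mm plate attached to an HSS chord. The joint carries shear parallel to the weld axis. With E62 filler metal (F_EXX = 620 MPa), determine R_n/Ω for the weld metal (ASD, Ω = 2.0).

R_n/Ω ≈ 100 kN

Effective throat (given) t_e = 6 mm.
A_we = 6 × 90 = 540 mm².
F_nw = 0.6 F_EXX = 372 MPa.
R_n/Ω = (372 × 540) / 2.0 × 10⁻³ = 100.4 kN.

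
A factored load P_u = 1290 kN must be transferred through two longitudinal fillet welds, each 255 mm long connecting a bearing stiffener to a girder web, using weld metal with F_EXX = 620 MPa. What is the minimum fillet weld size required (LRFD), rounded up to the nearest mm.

Total weld length L = 510 mm.
Required throat t_e = P_u / (φ × 0.6 F_EXX × L) = 1290 / (0.75 × 0.6 × 620 × 510 × 10⁻³) = 9.066 mm.
Required leg w = t_e / 0.707 = 12.82 mm → use 13 mm.

w = 13 mm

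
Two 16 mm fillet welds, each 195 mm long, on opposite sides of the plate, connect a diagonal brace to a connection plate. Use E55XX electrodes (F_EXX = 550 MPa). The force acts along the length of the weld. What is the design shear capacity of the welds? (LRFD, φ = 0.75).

φR_n ≈ 1090 kN

Effective throat t_e = 0.707 × 16 = 11.31 mm.
Total length L = 390 mm; A_we = 11.31 × 390 = 4412 mm².
F_nw = 0.6 F_EXX = 0.6 × 550 = 330 MPa.
φR_n = 0.75 × 330 × 4412 × 10⁻³ = 1092 kN.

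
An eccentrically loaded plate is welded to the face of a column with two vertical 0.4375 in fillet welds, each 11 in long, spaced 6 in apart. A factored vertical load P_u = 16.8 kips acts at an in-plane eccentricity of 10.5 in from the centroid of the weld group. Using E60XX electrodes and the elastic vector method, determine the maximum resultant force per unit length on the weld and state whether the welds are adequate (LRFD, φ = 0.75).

E60XX → F_EXX = 60 ksi.
Total weld length L_w = 22 in. Treat welds as unit-width lines.
Polar moment about centroid: J = 2[d³/12 + d(b/2)²] = 2[11³/12 + 11×3²] = 419.8 in³.
Direct shear f_v = P/L_w = 16.8 / 22 = 0.7636 kip/in (vertical).
Torsion M = P·e = 16.8 × 10.5 = 176.4 kip·in.
Critical point at (x, y) = (3, 5.5) from centroid. f_tx = M·y/J = 2.311 kip/in; f_ty = M·x/J = 1.261 kip/in.
Resultant f_max = √[f_tx² + (f_v + f_ty)²] = √[2.311² + (0.7636 + 1.261)²] = 3.072 kip/in.
Capacity per unit length: φr_n = 0.75 × 0.6 × 60 × (0.707 × 0.4375) = 8.351 kip/in.
3.072 ≤ 8.351 → adequate.

f_max ≈ 3.07 kip/in; adequate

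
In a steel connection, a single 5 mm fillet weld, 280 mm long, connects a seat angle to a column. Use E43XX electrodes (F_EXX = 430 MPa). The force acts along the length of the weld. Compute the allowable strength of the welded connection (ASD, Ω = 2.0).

Effective throat t_e = 0.707 × 5 = 3.535 mm.
Total length L = 280 mm; A_we = 3.535 × 280 = 989.8 mm².
F_nw = 0.6 F_EXX = 0.6 × 430 = 258 MPa.
R_n = 258 × 989.8 × 10⁻³ = 255.4 kN; R_n/Ω = 255.4/2.0 = 127.7 kN.

R_n/Ω ≈ 128 kN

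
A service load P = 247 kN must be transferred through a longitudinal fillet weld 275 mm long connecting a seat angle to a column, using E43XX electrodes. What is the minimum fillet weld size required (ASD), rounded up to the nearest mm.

w = 10 mm

E43XX → F_EXX = 430 MPa.
Total weld length L = 275 mm.
Required throat t_e = P × Ω / (0.6 F_EXX × L) = 247 × 2.0 / (0.6 × 430 × 275 × 10⁻³) = 6.963 mm.
Required leg w = t_e / 0.707 = 9.848 mm → use 10 mm.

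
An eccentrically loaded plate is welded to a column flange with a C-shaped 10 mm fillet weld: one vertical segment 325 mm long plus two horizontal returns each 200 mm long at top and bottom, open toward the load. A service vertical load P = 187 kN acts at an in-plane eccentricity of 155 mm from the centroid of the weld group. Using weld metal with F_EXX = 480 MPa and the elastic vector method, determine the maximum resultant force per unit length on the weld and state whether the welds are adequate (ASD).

Total weld length L_w = 725 mm. Treat welds as unit-width lines.
Centroid: x̄ = 2×200×100 / 725 = 55.17 mm from the vertical weld.
Polar moment about centroid: J = I_x + I_y = [325³/12 + 2×200×162.5²] + [325×55.17² + 2(200³/12 + 200×44.83²)] = 16550000 mm³.
Direct shear f_v = P/L_w = 187×10³ / 725 = 257.9 N/mm (vertical).
Torsion M = P·e = 187×10³ × 155 = 28985000 N·mm.
Critical point at (x, y) = (144.8, 162.5) from centroid. f_tx = M·y/J = 284.6 N/mm; f_ty = M·x/J = 253.7 N/mm.
Resultant f_max = √[f_tx² + (f_v + f_ty)²] = √[284.6² + (257.9 + 253.7)²] = 585.4 N/mm.
Capacity per unit length: r_n/Ω = (1/2.0) × 0.6 × 480 × (0.707 × 10) = 1018 N/mm.
585.4 ≤ 1018 → adequate.

f_max ≈ 585 N/mm; adequate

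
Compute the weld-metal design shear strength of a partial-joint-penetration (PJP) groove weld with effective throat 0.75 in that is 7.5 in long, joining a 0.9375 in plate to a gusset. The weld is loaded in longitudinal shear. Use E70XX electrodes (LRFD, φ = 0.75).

E70XX → F_EXX = 70 ksi.
Effective throat (given) t_e = 0.75 in.
A_we = 0.75 × 7.5 = 5.625 in².
F_nw = 0.6 F_EXX = 42 ksi.
φR_n = 0.75 × 42 × 5.625 = 177.2 kip.

φR_n ≈ 177 kip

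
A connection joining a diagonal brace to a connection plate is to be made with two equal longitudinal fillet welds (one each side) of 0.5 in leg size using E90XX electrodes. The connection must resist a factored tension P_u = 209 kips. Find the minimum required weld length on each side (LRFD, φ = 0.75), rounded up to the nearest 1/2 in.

L = 7.5 in on each side

E90XX → F_EXX = 90 ksi.
Throat t_e = 0.707 × 0.5 = 0.3535 in.
φr_n = 0.75 × 0.6 × 90 × 0.3535 = 14.32 kips/in.
L_req = P_u / φr_n = 209 / 14.32 = 14.6 in total.
Per side: 14.6 / 2 = 7.299 in.
Round up → use L = 7.5 in on each side.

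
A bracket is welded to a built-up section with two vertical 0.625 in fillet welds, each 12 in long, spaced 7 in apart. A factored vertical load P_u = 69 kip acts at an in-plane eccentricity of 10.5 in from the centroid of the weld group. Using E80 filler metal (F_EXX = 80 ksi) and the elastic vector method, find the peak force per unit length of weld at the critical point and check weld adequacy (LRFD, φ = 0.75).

f_max ≈ 10.4 kip/in; adequate

Total weld length L_w = 24 in. Treat welds as unit-width lines.
Polar moment about centroid: J = 2[d³/12 + d(b/2)²] = 2[12³/12 + 12×3.5²] = 582 in³.
Direct shear f_v = P/L_w = 69 / 24 = 2.875 kip/in (vertical).
Torsion M = P·e = 69 × 10.5 = 724.5 kip·in.
Critical point at (x, y) = (3.5, 6) from centroid. f_tx = M·y/J = 7.469 kip/in; f_ty = M·x/J = 4.357 kip/in.
Resultant f_max = √[f_tx² + (f_v + f_ty)²] = √[7.469² + (2.875 + 4.357)²] = 10.4 kip/in.
Capacity per unit length: φr_n = 0.75 × 0.6 × 80 × (0.707 × 0.625) = 15.91 kip/in.
10.4 ≤ 15.91 → adequate.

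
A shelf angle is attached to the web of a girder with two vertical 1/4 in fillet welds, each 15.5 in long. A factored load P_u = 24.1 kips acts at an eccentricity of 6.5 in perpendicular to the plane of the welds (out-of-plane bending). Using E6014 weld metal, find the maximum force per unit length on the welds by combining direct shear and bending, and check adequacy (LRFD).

f_max ≈ 2.1 kip/in; adequate

E60XX → F_EXX = 60 ksi.
L_w = 2 × 15.5 = 31 in; section modulus (unit throat) S = 2 × L²/6 = 80.08 in².
Direct shear f_v = P/L_w = 24.1/31 = 0.7774 kip/in.
Moment M = P × e = 24.1 × 6.5 = 156.65 kip·in; bending f_b = M/S = 1.956 kip/in.
f_max = √(f_v² + f_b²) = √(0.7774² + 1.956²) = 2.105 kip/in.
φr_n = 0.75 × 0.6 × 60 × (0.707 × 0.25) = 4.772 kip/in → adequate.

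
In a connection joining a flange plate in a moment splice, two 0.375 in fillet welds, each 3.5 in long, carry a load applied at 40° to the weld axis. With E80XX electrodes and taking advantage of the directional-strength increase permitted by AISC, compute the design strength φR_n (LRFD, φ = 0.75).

E80XX → F_EXX = 80 ksi.
t_e = 0.707 × 0.375 = 0.2651 in; A_we = 0.2651 × 7 = 1.856 in².
Directional factor: 1.0 + 0.5 sin^1.5(40°) = 1.258.
F_nw = 0.6 × 80 × 1.258 = 60.37 ksi.
φR_n = 0.75 × 60.37 × 1.856 = 84.03 kips.

φR_n ≈ 84 kips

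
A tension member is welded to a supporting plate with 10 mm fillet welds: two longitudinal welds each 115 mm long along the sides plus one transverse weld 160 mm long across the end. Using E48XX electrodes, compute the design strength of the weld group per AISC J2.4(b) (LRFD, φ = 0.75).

E48XX → F_EXX = 480 MPa.
t_e = 0.707 × 10 = 7.07 mm.
R_nwl = 0.6 × 480 × 7.07 × 230 × 10⁻³ = 468.3 kN (longitudinal, 2 welds).
R_nwt = 0.6 × 480 × 7.07 × 160 × 10⁻³ = 325.8 kN (transverse, base value).
(i) R_nwl + R_nwt = 794.1 kN; (ii) 0.85 R_nwl + 1.5 R_nwt = 886.7 kN.
R_n = max = 886.7 kN [governs: (ii)]; φR_n = 665.1 kN.

φR_n ≈ 665 kN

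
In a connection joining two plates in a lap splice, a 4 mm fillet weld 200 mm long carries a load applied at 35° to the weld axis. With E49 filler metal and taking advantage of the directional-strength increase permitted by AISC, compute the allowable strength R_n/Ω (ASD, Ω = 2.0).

E49XX → F_EXX = 490 MPa.
t_e = 0.707 × 4 = 2.828 mm; A_we = 2.828 × 200 = 565.6 mm².
Directional factor: 1.0 + 0.5 sin^1.5(35°) = 1.217.
F_nw = 0.6 × 490 × 1.217 = 357.9 MPa.
R_n/Ω = (357.9 × 565.6) / 2.0 × 10⁻³ = 101.2 kN.

R_n/Ω ≈ 101 kN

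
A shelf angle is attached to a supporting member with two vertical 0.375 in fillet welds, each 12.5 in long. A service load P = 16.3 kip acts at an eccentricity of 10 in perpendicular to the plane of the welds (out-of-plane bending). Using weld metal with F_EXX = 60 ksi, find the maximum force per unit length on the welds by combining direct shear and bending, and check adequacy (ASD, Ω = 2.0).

L_w = 2 × 12.5 = 25 in; section modulus (unit throat) S = 2 × L²/6 = 52.08 in².
Direct shear f_v = P/L_w = 16.3/25 = 0.652 kip/in.
Moment M = P × e = 16.3 × 10 = 163 kip·in; bending f_b = M/S = 3.13 kip/in.
f_max = √(f_v² + f_b²) = √(0.652² + 3.13²) = 3.197 kip/in.
r_n/Ω = (1/2.0) × 0.6 × 60 × (0.707 × 0.375) = 4.772 kip/in → adequate.

f_max ≈ 3.2 kip/in; adequate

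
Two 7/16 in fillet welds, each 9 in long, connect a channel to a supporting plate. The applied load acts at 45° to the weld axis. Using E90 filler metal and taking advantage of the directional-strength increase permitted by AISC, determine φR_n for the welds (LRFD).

φR_n ≈ 293 kip

E90XX → F_EXX = 90 ksi.
t_e = 0.707 × 0.4375 = 0.3093 in; A_we = 0.3093 × 18 = 5.568 in².
Directional factor: 1.0 + 0.5 sin^1.5(45°) = 1.297.
F_nw = 0.6 × 90 × 1.297 = 70.05 ksi.
φR_n = 0.75 × 70.05 × 5.568 = 292.5 kip.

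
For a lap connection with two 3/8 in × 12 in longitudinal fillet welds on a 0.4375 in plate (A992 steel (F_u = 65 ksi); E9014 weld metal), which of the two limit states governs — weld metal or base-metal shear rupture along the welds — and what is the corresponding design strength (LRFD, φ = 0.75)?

φR_n ≈ 258 kip (weld metal governs)

E90XX → F_EXX = 90 ksi.
t_e = 0.707 × 0.375 = 0.2651 in; L = 24 in.
Weld metal: φR_n = 0.75 × 0.6 × 90 × 0.2651 × 24 = 257.7 kip.
Base metal (shear rupture): φR_n = 0.75 × 0.6 × 65 × 0.4375 × 24 = 307.1 kip.
Governing: weld metal.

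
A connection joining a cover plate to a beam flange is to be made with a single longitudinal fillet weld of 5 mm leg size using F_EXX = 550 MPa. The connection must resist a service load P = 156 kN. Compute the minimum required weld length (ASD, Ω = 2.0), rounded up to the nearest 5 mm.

L = 270 mm

Throat t_e = 0.707 × 5 = 3.535 mm.
r_n/Ω = (0.6 × 550 × 3.535) / 2.0 = 583.3 N/mm = 0.5833 kN/mm.
L_req = P / (r_n/Ω) = 156 / 0.5833 = 267.5 mm total.
Round up → use L = 270 mm.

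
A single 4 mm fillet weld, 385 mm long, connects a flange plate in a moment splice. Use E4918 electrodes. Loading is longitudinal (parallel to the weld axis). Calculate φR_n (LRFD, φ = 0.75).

φR_n ≈ 240 kN

E49XX → F_EXX = 490 MPa.
Effective throat t_e = 0.707 × 4 = 2.828 mm.
Total length L = 385 mm; A_we = 2.828 × 385 = 1089 mm².
F_nw = 0.6 F_EXX = 0.6 × 490 = 294 MPa.
φR_n = 0.75 × 294 × 1089 × 10⁻³ = 240.1 kN.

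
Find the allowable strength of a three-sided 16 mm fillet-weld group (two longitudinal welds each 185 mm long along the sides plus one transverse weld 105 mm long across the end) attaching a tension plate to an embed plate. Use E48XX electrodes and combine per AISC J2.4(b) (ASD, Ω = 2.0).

R_n/Ω ≈ 774 kN

E48XX → F_EXX = 480 MPa.
t_e = 0.707 × 16 = 11.31 mm.
R_nwl = 0.6 × 480 × 11.31 × 370 × 10⁻³ = 1205 kN (longitudinal, 2 welds).
R_nwt = 0.6 × 480 × 11.31 × 105 × 10⁻³ = 342.1 kN (transverse, base value).
(i) R_nwl + R_nwt = 1547 kN; (ii) 0.85 R_nwl + 1.5 R_nwt = 1538 kN.
R_n = max = 1547 kN [governs: (i)]; R_n/Ω = 773.7 kN.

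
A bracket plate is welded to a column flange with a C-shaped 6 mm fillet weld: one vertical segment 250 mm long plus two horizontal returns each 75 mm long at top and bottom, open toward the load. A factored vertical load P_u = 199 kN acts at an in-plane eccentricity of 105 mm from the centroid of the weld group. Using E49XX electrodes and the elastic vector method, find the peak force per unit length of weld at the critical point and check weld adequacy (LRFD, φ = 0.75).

f_max ≈ 1070 N/mm; NOT adequate

E49XX → F_EXX = 490 MPa.
Total weld length L_w = 400 mm. Treat welds as unit-width lines.
Centroid: x̄ = 2×75×37.5 / 400 = 14.06 mm from the vertical weld.
Polar moment about centroid: J = I_x + I_y = [250³/12 + 2×75×125²] + [250×14.06² + 2(75³/12 + 75×23.44²)] = 3848000 mm³.
Direct shear f_v = P/L_w = 199×10³ / 400 = 497.5 N/mm (vertical).
Torsion M = P·e = 199×10³ × 105 = 20895000 N·mm.
Critical point at (x, y) = (60.94, 125) from centroid. f_tx = M·y/J = 678.8 N/mm; f_ty = M·x/J = 330.9 N/mm.
Resultant f_max = √[f_tx² + (f_v + f_ty)²] = √[678.8² + (497.5 + 330.9)²] = 1071 N/mm.
Capacity per unit length: φr_n = 0.75 × 0.6 × 490 × (0.707 × 6) = 935.4 N/mm.
1071 > 935.4 → NOT adequate.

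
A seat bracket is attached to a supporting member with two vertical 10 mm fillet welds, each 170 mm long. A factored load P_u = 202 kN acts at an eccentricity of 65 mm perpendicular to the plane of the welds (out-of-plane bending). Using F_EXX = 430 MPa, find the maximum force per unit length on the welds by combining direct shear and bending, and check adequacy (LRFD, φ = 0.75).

f_max ≈ 1490 N/mm; NOT adequate

L_w = 2 × 170 = 340 mm; section modulus (unit throat) S = 2 × L²/6 = 9633 mm².
Direct shear f_v = P/L_w = 202×10³/340 = 594.1 N/mm.
Moment M = P × e = 202×10³ × 65 = 13130000 N·mm; bending f_b = M/S = 1363 N/mm.
f_max = √(f_v² + f_b²) = √(594.1² + 1363²) = 1487 N/mm.
φr_n = 0.75 × 0.6 × 430 × (0.707 × 10) = 1368 N/mm → NOT adequate.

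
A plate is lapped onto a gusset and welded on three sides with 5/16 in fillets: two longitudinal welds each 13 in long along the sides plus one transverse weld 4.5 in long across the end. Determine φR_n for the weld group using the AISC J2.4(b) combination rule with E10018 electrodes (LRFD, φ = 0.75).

φR_n ≈ 303 kip

E100XX → F_EXX = 100 ksi.
t_e = 0.707 × 0.3125 = 0.2209 in.
R_nwl = 0.6 × 100 × 0.2209 × 26 = 344.7 kip (longitudinal, 2 welds).
R_nwt = 0.6 × 100 × 0.2209 × 4.5 = 59.65 kip (transverse, base value).
(i) R_nwl + R_nwt = 404.3 kip; (ii) 0.85 R_nwl + 1.5 R_nwt = 382.4 kip.
R_n = max = 404.3 kip [governs: (i)]; φR_n = 303.2 kip.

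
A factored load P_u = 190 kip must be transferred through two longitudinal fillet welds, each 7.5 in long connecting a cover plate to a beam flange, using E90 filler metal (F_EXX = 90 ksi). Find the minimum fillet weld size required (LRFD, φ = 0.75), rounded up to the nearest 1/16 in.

w = 1/2 in

Total weld length L = 15 in.
Required throat t_e = P_u / (φ × 0.6 F_EXX × L) = 190 / (0.75 × 0.6 × 90 × 15) = 0.3128 in.
Required leg w = t_e / 0.707 = 0.4424 in → use 1/2 in.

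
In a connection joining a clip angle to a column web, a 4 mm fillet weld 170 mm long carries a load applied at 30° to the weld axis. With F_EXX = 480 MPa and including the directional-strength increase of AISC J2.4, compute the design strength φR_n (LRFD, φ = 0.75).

t_e = 0.707 × 4 = 2.828 mm; A_we = 2.828 × 170 = 480.8 mm².
Directional factor: 1.0 + 0.5 sin^1.5(30°) = 1.177.
F_nw = 0.6 × 480 × 1.177 = 338.9 MPa.
φR_n = 0.75 × 338.9 × 480.8 × 10⁻³ = 122.2 kN.

φR_n ≈ 122 kN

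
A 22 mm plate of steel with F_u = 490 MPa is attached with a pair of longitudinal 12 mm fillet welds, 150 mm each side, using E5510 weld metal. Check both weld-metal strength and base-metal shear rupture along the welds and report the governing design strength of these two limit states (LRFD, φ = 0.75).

φR_n ≈ 630 kN (weld metal governs)

E55XX → F_EXX = 550 MPa.
t_e = 0.707 × 12 = 8.484 mm; L = 300 mm.
Weld metal: φR_n = 0.75 × 0.6 × 550 × 8.484 × 300 × 10⁻³ = 629.9 kN.
Base metal (shear rupture): φR_n = 0.75 × 0.6 × 490 × 22 × 300 × 10⁻³ = 1455 kN.
Governing: weld metal.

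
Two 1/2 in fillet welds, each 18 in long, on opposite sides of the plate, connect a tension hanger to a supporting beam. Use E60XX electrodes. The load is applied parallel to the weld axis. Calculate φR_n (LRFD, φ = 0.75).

φR_n ≈ 344 kip

E60XX → F_EXX = 60 ksi.
Effective throat t_e = 0.707 × 0.5 = 0.3535 in.
Total length L = 36 in; A_we = 0.3535 × 36 = 12.73 in².
F_nw = 0.6 F_EXX = 0.6 × 60 = 36 ksi.
φR_n = 0.75 × 36 × 12.73 = 343.6 kip.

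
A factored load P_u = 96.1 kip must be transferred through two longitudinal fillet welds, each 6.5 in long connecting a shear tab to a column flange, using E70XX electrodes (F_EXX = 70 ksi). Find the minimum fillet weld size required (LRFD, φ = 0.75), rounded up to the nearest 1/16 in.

Total weld length L = 13 in.
Required throat t_e = P_u / (φ × 0.6 F_EXX × L) = 96.1 / (0.75 × 0.6 × 70 × 13) = 0.2347 in.
Required leg w = t_e / 0.707 = 0.3319 in → use 3/8 in.

w = 3/8 in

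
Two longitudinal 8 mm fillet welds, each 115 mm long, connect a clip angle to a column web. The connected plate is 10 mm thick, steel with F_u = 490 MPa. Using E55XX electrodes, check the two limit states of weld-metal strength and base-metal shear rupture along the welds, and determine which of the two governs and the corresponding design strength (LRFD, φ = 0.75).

E55XX → F_EXX = 550 MPa.
t_e = 0.707 × 8 = 5.656 mm; L = 230 mm.
Weld metal: φR_n = 0.75 × 0.6 × 550 × 5.656 × 230 × 10⁻³ = 322 kN.
Base metal (shear rupture): φR_n = 0.75 × 0.6 × 490 × 10 × 230 × 10⁻³ = 507.2 kN.
Governing: weld metal.

φR_n ≈ 322 kN (weld metal governs)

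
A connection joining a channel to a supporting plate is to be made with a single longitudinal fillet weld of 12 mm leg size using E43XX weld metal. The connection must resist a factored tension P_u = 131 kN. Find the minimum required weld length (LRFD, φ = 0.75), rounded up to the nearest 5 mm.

E43XX → F_EXX = 430 MPa.
Throat t_e = 0.707 × 12 = 8.484 mm.
φr_n = 0.75 × 0.6 × 430 × 8.484 × 10⁻³ = 1.642 kN/mm.
L_req = P_u / φr_n = 131 / 1.642 = 79.8 mm total.
Round up → use L = 80 mm.

L = 80 mm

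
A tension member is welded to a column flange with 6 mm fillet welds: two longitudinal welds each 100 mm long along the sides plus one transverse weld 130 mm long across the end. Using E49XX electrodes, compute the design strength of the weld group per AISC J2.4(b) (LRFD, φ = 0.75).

E49XX → F_EXX = 490 MPa.
t_e = 0.707 × 6 = 4.242 mm.
R_nwl = 0.6 × 490 × 4.242 × 200 × 10⁻³ = 249.4 kN (longitudinal, 2 welds).
R_nwt = 0.6 × 490 × 4.242 × 130 × 10⁻³ = 162.1 kN (transverse, base value).
(i) R_nwl + R_nwt = 411.6 kN; (ii) 0.85 R_nwl + 1.5 R_nwt = 455.2 kN.
R_n = max = 455.2 kN [governs: (ii)]; φR_n = 341.4 kN.

φR_n ≈ 341 kN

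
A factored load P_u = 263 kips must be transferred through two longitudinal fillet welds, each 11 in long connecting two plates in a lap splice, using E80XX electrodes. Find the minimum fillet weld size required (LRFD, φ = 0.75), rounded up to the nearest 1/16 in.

E80XX → F_EXX = 80 ksi.
Total weld length L = 22 in.
Required throat t_e = P_u / (φ × 0.6 F_EXX × L) = 263 / (0.75 × 0.6 × 80 × 22) = 0.3321 in.
Required leg w = t_e / 0.707 = 0.4697 in → use 1/2 in.

w = 1/2 in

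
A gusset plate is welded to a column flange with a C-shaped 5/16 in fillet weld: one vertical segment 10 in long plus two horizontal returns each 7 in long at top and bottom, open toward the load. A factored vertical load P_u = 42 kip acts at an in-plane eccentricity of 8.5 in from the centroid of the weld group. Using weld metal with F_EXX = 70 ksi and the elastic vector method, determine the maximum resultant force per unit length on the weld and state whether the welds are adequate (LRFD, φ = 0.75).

f_max ≈ 5.84 kip/in; adequate

Total weld length L_w = 24 in. Treat welds as unit-width lines.
Centroid: x̄ = 2×7×3.5 / 24 = 2.042 in from the vertical weld.
Polar moment about centroid: J = I_x + I_y = [10³/12 + 2×7×5²] + [10×2.042² + 2(7³/12 + 7×1.458²)] = 562 in³.
Direct shear f_v = P/L_w = 42 / 24 = 1.75 kip/in (vertical).
Torsion M = P·e = 42 × 8.5 = 357 kip·in.
Critical point at (x, y) = (4.958, 5) from centroid. f_tx = M·y/J = 3.176 kip/in; f_ty = M·x/J = 3.15 kip/in.
Resultant f_max = √[f_tx² + (f_v + f_ty)²] = √[3.176² + (1.75 + 3.15)²] = 5.839 kip/in.
Capacity per unit length: φr_n = 0.75 × 0.6 × 70 × (0.707 × 0.3125) = 6.96 kip/in.
5.839 ≤ 6.96 → adequate.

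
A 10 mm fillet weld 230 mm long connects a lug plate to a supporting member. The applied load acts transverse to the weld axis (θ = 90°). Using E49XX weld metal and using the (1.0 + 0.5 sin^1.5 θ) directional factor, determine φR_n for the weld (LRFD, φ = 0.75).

E49XX → F_EXX = 490 MPa.
t_e = 0.707 × 10 = 7.07 mm; A_we = 7.07 × 230 = 1626 mm².
Directional factor: 1.0 + 0.5 sin^1.5(90°) = 1.5.
F_nw = 0.6 × 490 × 1.5 = 441 MPa.
φR_n = 0.75 × 441 × 1626 × 10⁻³ = 537.8 kN.

φR_n ≈ 538 kN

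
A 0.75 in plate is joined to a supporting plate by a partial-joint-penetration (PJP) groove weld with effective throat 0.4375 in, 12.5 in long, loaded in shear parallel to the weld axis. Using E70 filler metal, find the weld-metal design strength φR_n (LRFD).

E70XX → F_EXX = 70 ksi.
Effective throat (given) t_e = 0.4375 in.
A_we = 0.4375 × 12.5 = 5.469 in².
F_nw = 0.6 F_EXX = 42 ksi.
φR_n = 0.75 × 42 × 5.469 = 172.3 kip.

φR_n ≈ 172 kip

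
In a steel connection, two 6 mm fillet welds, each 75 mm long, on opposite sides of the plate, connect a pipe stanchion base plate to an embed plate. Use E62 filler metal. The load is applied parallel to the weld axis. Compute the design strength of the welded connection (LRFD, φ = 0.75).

φR_n ≈ 178 kN

E62XX → F_EXX = 620 MPa.
Effective throat t_e = 0.707 × 6 = 4.242 mm.
Total length L = 150 mm; A_we = 4.242 × 150 = 636.3 mm².
F_nw = 0.6 F_EXX = 0.6 × 620 = 372 MPa.
φR_n = 0.75 × 372 × 636.3 × 10⁻³ = 177.5 kN.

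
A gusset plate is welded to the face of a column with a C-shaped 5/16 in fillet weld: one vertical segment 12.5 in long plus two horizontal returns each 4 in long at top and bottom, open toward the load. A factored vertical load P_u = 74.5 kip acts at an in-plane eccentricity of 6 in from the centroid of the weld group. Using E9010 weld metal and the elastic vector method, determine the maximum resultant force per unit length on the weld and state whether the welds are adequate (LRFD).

E90XX → F_EXX = 90 ksi.
Total weld length L_w = 20.5 in. Treat welds as unit-width lines.
Centroid: x̄ = 2×4×2 / 20.5 = 0.7805 in from the vertical weld.
Polar moment about centroid: J = I_x + I_y = [12.5³/12 + 2×4×6.25²] + [12.5×0.7805² + 2(4³/12 + 4×1.22²)] = 505.4 in³.
Direct shear f_v = P/L_w = 74.5 / 20.5 = 3.634 kip/in (vertical).
Torsion M = P·e = 74.5 × 6 = 447 kip·in.
Critical point at (x, y) = (3.22, 6.25) from centroid. f_tx = M·y/J = 5.527 kip/in; f_ty = M·x/J = 2.847 kip/in.
Resultant f_max = √[f_tx² + (f_v + f_ty)²] = √[5.527² + (3.634 + 2.847)²] = 8.518 kip/in.
Capacity per unit length: φr_n = 0.75 × 0.6 × 90 × (0.707 × 0.3125) = 8.948 kip/in.
8.518 ≤ 8.948 → adequate.

f_max ≈ 8.52 kip/in; adequate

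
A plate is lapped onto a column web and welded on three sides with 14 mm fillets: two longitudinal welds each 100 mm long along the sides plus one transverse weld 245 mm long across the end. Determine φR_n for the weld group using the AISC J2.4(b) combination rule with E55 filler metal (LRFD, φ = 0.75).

φR_n ≈ 1320 kN

E55XX → F_EXX = 550 MPa.
t_e = 0.707 × 14 = 9.898 mm.
R_nwl = 0.6 × 550 × 9.898 × 200 × 10⁻³ = 653.3 kN (longitudinal, 2 welds).
R_nwt = 0.6 × 550 × 9.898 × 245 × 10⁻³ = 800.3 kN (transverse, base value).
(i) R_nwl + R_nwt = 1454 kN; (ii) 0.85 R_nwl + 1.5 R_nwt = 1756 kN.
R_n = max = 1756 kN [governs: (ii)]; φR_n = 1317 kN.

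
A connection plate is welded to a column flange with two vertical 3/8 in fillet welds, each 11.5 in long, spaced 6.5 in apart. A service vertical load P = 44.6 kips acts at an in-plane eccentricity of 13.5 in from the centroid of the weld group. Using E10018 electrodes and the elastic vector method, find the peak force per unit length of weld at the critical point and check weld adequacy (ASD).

E100XX → F_EXX = 100 ksi.
Total weld length L_w = 23 in. Treat welds as unit-width lines.
Polar moment about centroid: J = 2[d³/12 + d(b/2)²] = 2[11.5³/12 + 11.5×3.25²] = 496.4 in³.
Direct shear f_v = P/L_w = 44.6 / 23 = 1.939 kip/in (vertical).
Torsion M = P·e = 44.6 × 13.5 = 602.1 kip·in.
Critical point at (x, y) = (3.25, 5.75) from centroid. f_tx = M·y/J = 6.974 kip/in; f_ty = M·x/J = 3.942 kip/in.
Resultant f_max = √[f_tx² + (f_v + f_ty)²] = √[6.974² + (1.939 + 3.942)²] = 9.123 kip/in.
Capacity per unit length: r_n/Ω = (1/2.0) × 0.6 × 100 × (0.707 × 0.375) = 7.954 kip/in.
9.123 > 7.954 → NOT adequate.

f_max ≈ 9.12 kip/in; NOT adequate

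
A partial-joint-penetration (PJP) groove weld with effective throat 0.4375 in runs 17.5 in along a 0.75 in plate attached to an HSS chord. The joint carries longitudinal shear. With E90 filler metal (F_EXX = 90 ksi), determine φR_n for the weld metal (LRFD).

φR_n ≈ 310 kips

Effective throat (given) t_e = 0.4375 in.
A_we = 0.4375 × 17.5 = 7.656 in².
F_nw = 0.6 F_EXX = 54 ksi.
φR_n = 0.75 × 54 × 7.656 = 310.1 kips.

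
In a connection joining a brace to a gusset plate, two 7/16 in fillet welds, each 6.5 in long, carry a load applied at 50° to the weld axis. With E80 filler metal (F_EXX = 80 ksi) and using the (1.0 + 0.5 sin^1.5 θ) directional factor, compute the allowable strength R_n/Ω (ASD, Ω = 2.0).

R_n/Ω ≈ 129 kips

t_e = 0.707 × 0.4375 = 0.3093 in; A_we = 0.3093 × 13 = 4.021 in².
Directional factor: 1.0 + 0.5 sin^1.5(50°) = 1.335.
F_nw = 0.6 × 80 × 1.335 = 64.09 ksi.
R_n/Ω = (64.09 × 4.021) / 2.0 = 128.9 kips.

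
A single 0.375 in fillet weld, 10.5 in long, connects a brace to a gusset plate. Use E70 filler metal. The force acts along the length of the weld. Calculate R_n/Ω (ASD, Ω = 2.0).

R_n/Ω ≈ 58.5 kips

E70XX → F_EXX = 70 ksi.
Effective throat t_e = 0.707 × 0.375 = 0.2651 in.
Total length L = 10.5 in; A_we = 0.2651 × 10.5 = 2.784 in².
F_nw = 0.6 F_EXX = 0.6 × 70 = 42 ksi.
R_n = 42 × 2.784 = 116.9 kips; R_n/Ω = 116.9/2.0 = 58.46 kips.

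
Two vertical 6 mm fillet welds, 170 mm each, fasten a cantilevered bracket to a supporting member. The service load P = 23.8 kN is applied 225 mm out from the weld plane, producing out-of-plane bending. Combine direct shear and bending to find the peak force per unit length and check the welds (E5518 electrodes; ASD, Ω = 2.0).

f_max ≈ 560 N/mm; adequate

E55XX → F_EXX = 550 MPa.
L_w = 2 × 170 = 340 mm; section modulus (unit throat) S = 2 × L²/6 = 9633 mm².
Direct shear f_v = P/L_w = 23.8×10³/340 = 70 N/mm.
Moment M = P × e = 23.8×10³ × 225 = 5355000 N·mm; bending f_b = M/S = 555.9 N/mm.
f_max = √(f_v² + f_b²) = √(70² + 555.9²) = 560.3 N/mm.
r_n/Ω = (1/2.0) × 0.6 × 550 × (0.707 × 6) = 699.9 N/mm → adequate.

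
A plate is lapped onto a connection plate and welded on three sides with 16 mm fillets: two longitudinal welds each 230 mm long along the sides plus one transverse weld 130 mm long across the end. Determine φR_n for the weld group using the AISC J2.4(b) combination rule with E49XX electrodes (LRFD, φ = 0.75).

φR_n ≈ 1470 kN

E49XX → F_EXX = 490 MPa.
t_e = 0.707 × 16 = 11.31 mm.
R_nwl = 0.6 × 490 × 11.31 × 460 × 10⁻³ = 1530 kN (longitudinal, 2 welds).
R_nwt = 0.6 × 490 × 11.31 × 130 × 10⁻³ = 432.3 kN (transverse, base value).
(i) R_nwl + R_nwt = 1962 kN; (ii) 0.85 R_nwl + 1.5 R_nwt = 1949 kN.
R_n = max = 1962 kN [governs: (i)]; φR_n = 1472 kN.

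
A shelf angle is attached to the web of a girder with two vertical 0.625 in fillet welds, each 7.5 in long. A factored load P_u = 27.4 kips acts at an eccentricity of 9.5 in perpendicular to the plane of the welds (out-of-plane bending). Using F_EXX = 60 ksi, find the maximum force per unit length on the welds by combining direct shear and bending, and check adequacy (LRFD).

f_max ≈ 14 kip/in; NOT adequate

L_w = 2 × 7.5 = 15 in; section modulus (unit throat) S = 2 × L²/6 = 18.75 in².
Direct shear f_v = P/L_w = 27.4/15 = 1.827 kip/in.
Moment M = P × e = 27.4 × 9.5 = 260.3 kip·in; bending f_b = M/S = 13.88 kip/in.
f_max = √(f_v² + f_b²) = √(1.827² + 13.88²) = 14 kip/in.
φr_n = 0.75 × 0.6 × 60 × (0.707 × 0.625) = 11.93 kip/in → NOT adequate.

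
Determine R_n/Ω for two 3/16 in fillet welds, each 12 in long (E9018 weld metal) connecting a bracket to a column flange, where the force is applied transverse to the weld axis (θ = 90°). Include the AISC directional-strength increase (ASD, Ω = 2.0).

E90XX → F_EXX = 90 ksi.
t_e = 0.707 × 0.1875 = 0.1326 in; A_we = 0.1326 × 24 = 3.181 in².
Directional factor: 1.0 + 0.5 sin^1.5(90°) = 1.5.
F_nw = 0.6 × 90 × 1.5 = 81 ksi.
R_n/Ω = (81 × 3.181) / 2.0 = 128.9 kips.

R_n/Ω ≈ 129 kips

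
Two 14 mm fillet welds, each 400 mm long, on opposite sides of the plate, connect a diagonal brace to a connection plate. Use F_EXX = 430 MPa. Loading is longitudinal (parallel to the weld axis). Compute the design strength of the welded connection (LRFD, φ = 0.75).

Effective throat t_e = 0.707 × 14 = 9.898 mm.
Total length L = 800 mm; A_we = 9.898 × 800 = 7918 mm².
F_nw = 0.6 F_EXX = 0.6 × 430 = 258 MPa.
φR_n = 0.75 × 258 × 7918 × 10⁻³ = 1532 kN.

φR_n ≈ 1530 kN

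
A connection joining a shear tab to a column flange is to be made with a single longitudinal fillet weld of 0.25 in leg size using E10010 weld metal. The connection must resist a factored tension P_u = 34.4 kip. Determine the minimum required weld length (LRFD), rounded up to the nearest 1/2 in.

L = 4.5 in

E100XX → F_EXX = 100 ksi.
Throat t_e = 0.707 × 0.25 = 0.1767 in.
φr_n = 0.75 × 0.6 × 100 × 0.1767 = 7.954 kip/in.
L_req = P_u / φr_n = 34.4 / 7.954 = 4.325 in total.
Round up → use L = 4.5 in.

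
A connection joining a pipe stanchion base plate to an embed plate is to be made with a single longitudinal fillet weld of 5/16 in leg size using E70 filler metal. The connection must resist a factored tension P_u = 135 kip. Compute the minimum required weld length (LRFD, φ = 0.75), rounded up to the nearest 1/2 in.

L = 19.5 in

E70XX → F_EXX = 70 ksi.
Throat t_e = 0.707 × 0.3125 = 0.2209 in.
φr_n = 0.75 × 0.6 × 70 × 0.2209 = 6.96 kip/in.
L_req = P_u / φr_n = 135 / 6.96 = 19.4 in total.
Round up → use L = 19.5 in.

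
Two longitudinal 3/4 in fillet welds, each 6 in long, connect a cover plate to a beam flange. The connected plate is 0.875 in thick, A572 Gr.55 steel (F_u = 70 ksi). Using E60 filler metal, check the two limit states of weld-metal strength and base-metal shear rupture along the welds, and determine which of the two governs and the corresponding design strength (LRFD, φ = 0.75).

E60XX → F_EXX = 60 ksi.
t_e = 0.707 × 0.75 = 0.5302 in; L = 12 in.
Weld metal: φR_n = 0.75 × 0.6 × 60 × 0.5302 × 12 = 171.8 kip.
Base metal (shear rupture): φR_n = 0.75 × 0.6 × 70 × 0.875 × 12 = 330.8 kip.
Governing: weld metal.

φR_n ≈ 172 kip (weld metal governs)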